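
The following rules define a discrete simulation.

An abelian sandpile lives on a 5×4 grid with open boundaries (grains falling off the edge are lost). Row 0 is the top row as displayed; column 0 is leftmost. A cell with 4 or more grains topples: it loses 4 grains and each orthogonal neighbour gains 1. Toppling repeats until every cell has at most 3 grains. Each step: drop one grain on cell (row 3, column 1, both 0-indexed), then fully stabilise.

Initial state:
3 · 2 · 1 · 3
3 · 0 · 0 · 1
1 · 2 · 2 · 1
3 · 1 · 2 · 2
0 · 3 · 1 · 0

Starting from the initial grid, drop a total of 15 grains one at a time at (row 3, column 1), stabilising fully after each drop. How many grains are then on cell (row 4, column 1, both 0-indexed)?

step 0: 3 · 2 · 1 · 3
3 · 0 · 0 · 1
1 · 2 · 2 · 1
3 · 1 · 2 · 2
0 · 3 · 1 · 0
step 1: 3 · 2 · 1 · 3
3 · 0 · 0 · 1
1 · 2 · 2 · 1
3 · 2 · 2 · 2
0 · 3 · 1 · 0
step 2: 3 · 2 · 1 · 3
3 · 0 · 0 · 1
1 · 2 · 2 · 1
3 · 3 · 2 · 2
0 · 3 · 1 · 0
step 3: 3 · 2 · 1 · 3
3 · 0 · 0 · 1
2 · 3 · 2 · 1
0 · 2 · 3 · 2
2 · 0 · 2 · 0
step 4: 3 · 2 · 1 · 3
3 · 0 · 0 · 1
2 · 3 · 2 · 1
0 · 3 · 3 · 2
2 · 0 · 2 · 0
step 5: 3 · 2 · 1 · 3
3 · 1 · 1 · 1
3 · 1 · 0 · 2
1 · 2 · 1 · 3
2 · 1 · 3 · 0
step 6: 3 · 2 · 1 · 3
3 · 1 · 1 · 1
3 · 1 · 0 · 2
1 · 3 · 1 · 3
2 · 1 · 3 · 0
step 7: 3 · 2 · 1 · 3
3 · 1 · 1 · 1
3 · 2 · 0 · 2
2 · 0 · 2 · 3
2 · 2 · 3 · 0
step 8: 3 · 2 · 1 · 3
3 · 1 · 1 · 1
3 · 2 · 0 · 2
2 · 1 · 2 · 3
2 · 2 · 3 · 0
step 9: 3 · 2 · 1 · 3
3 · 1 · 1 · 1
3 · 2 · 0 · 2
2 · 2 · 2 · 3
2 · 2 · 3 · 0
step 10: 3 · 2 · 1 · 3
3 · 1 · 1 · 1
3 · 2 · 0 · 2
2 · 3 · 2 · 3
2 · 2 · 3 · 0
step 11: 3 · 2 · 1 · 3
3 · 1 · 1 · 1
3 · 3 · 0 · 2
3 · 0 · 3 · 3
2 · 3 · 3 · 0
step 12: 3 · 2 · 1 · 3
3 · 1 · 1 · 1
3 · 3 · 0 · 2
3 · 1 · 3 · 3
2 · 3 · 3 · 0
step 13: 3 · 2 · 1 · 3
3 · 1 · 1 · 1
3 · 3 · 0 · 2
3 · 2 · 3 · 3
2 · 3 · 3 · 0
step 14: 3 · 2 · 1 · 3
3 · 1 · 1 · 1
3 · 3 · 0 · 2
3 · 3 · 3 · 3
2 · 3 · 3 · 0
step 15: 0 · 3 · 1 · 3
1 · 3 · 1 · 1
2 · 2 · 2 · 3
3 · 0 · 3 · 0
0 · 3 · 1 · 2

3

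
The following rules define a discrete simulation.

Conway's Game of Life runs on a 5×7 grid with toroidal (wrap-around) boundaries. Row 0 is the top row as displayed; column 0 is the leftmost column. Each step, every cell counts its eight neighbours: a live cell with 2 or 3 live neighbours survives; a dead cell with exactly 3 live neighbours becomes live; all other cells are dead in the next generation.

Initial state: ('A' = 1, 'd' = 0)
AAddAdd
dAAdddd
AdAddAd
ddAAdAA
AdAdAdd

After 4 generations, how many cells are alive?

4

0) AAddAdd
dAAdddd
AdAddAd
ddAAdAA
AdAdAdd
1) Adddddd
ddAAddA
AdddAAd
AdAddAd
AdAdAdd
2) AdAdddA
AAdAAAA
AdAdAAd
AddddAd
AddAddd
3) ddAdddd
ddddddd
ddAdddd
AddAdAd
Adddddd
4) ddddddd
ddddddd
ddddddd
dAddddA
dAddddA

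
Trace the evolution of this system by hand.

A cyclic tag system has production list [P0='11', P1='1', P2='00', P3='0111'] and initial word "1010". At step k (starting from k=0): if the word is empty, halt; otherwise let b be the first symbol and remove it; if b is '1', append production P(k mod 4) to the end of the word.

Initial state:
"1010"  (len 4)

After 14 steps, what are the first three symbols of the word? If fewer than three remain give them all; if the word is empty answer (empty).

gen 0: "1010"  (len 4)
gen 1: "01011"  (len 5)
gen 2: "1011"  (len 4)
gen 3: "01100"  (len 5)
gen 4: "1100"  (len 4)
gen 5: "10011"  (len 5)
gen 6: "00111"  (len 5)
gen 7: "0111"  (len 4)
gen 8: "111"  (len 3)
gen 9: "1111"  (len 4)
gen 10: "1111"  (len 4)
gen 11: "11100"  (len 5)
gen 12: "11000111"  (len 8)
gen 13: "100011111"  (len 9)
gen 14: "000111111"  (len 9)

000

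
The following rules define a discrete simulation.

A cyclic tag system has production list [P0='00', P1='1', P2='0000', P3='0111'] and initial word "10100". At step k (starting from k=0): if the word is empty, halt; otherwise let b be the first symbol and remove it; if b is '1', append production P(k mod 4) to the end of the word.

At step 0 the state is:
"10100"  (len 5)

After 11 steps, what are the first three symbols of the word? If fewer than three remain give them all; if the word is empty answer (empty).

gen 0: "10100"  (len 5)
gen 1: "010000"  (len 6)
gen 2: "10000"  (len 5)
gen 3: "00000000"  (len 8)
gen 4: "0000000"  (len 7)
gen 5: "000000"  (len 6)
gen 6: "00000"  (len 5)
gen 7: "0000"  (len 4)
gen 8: "000"  (len 3)
gen 9: "00"  (len 2)
gen 10: "0"  (len 1)
gen 11: (halted — word empty)

(empty)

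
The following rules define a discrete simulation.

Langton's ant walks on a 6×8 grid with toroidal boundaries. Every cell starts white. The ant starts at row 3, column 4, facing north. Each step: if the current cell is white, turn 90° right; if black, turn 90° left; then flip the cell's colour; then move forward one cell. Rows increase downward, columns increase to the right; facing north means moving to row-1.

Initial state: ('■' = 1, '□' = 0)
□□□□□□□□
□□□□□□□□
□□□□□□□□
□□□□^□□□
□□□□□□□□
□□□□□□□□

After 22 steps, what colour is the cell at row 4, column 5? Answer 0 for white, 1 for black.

1

k=0  □□□□□□□□
□□□□□□□□
□□□□□□□□
□□□□^□□□
□□□□□□□□
□□□□□□□□
k=1  □□□□□□□□
□□□□□□□□
□□□□□□□□
□□□□■>□□
□□□□□□□□
□□□□□□□□
k=2  □□□□□□□□
□□□□□□□□
□□□□□□□□
□□□□■■□□
□□□□□v□□
□□□□□□□□
k=3  □□□□□□□□
□□□□□□□□
□□□□□□□□
□□□□■■□□
□□□□<■□□
□□□□□□□□
k=4  □□□□□□□□
□□□□□□□□
□□□□□□□□
□□□□^■□□
□□□□■■□□
□□□□□□□□
k=5  □□□□□□□□
□□□□□□□□
□□□□□□□□
□□□<□■□□
□□□□■■□□
□□□□□□□□
k=6  □□□□□□□□
□□□□□□□□
□□□^□□□□
□□□■□■□□
□□□□■■□□
□□□□□□□□
k=7  □□□□□□□□
□□□□□□□□
□□□■>□□□
□□□■□■□□
□□□□■■□□
□□□□□□□□
k=8  □□□□□□□□
□□□□□□□□
□□□■■□□□
□□□■v■□□
□□□□■■□□
□□□□□□□□
k=9  □□□□□□□□
□□□□□□□□
□□□■■□□□
□□□<■■□□
□□□□■■□□
□□□□□□□□
k=10  □□□□□□□□
□□□□□□□□
□□□■■□□□
□□□□■■□□
□□□v■■□□
□□□□□□□□
k=11  □□□□□□□□
□□□□□□□□
□□□■■□□□
□□□□■■□□
□□<■■■□□
□□□□□□□□
k=12  □□□□□□□□
□□□□□□□□
□□□■■□□□
□□^□■■□□
□□■■■■□□
□□□□□□□□
k=13  □□□□□□□□
□□□□□□□□
□□□■■□□□
□□■>■■□□
□□■■■■□□
□□□□□□□□
k=14  □□□□□□□□
□□□□□□□□
□□□■■□□□
□□■■■■□□
□□■v■■□□
□□□□□□□□
k=15  □□□□□□□□
□□□□□□□□
□□□■■□□□
□□■■■■□□
□□■□>■□□
□□□□□□□□
k=16  □□□□□□□□
□□□□□□□□
□□□■■□□□
□□■■^■□□
□□■□□■□□
□□□□□□□□
k=17  □□□□□□□□
□□□□□□□□
□□□■■□□□
□□■<□■□□
□□■□□■□□
□□□□□□□□
k=18  □□□□□□□□
□□□□□□□□
□□□■■□□□
□□■□□■□□
□□■v□■□□
□□□□□□□□
k=19  □□□□□□□□
□□□□□□□□
□□□■■□□□
□□■□□■□□
□□<■□■□□
□□□□□□□□
k=20  □□□□□□□□
□□□□□□□□
□□□■■□□□
□□■□□■□□
□□□■□■□□
□□v□□□□□
k=21  □□□□□□□□
□□□□□□□□
□□□■■□□□
□□■□□■□□
□□□■□■□□
□<■□□□□□
k=22  □□□□□□□□
□□□□□□□□
□□□■■□□□
□□■□□■□□
□^□■□■□□
□■■□□□□□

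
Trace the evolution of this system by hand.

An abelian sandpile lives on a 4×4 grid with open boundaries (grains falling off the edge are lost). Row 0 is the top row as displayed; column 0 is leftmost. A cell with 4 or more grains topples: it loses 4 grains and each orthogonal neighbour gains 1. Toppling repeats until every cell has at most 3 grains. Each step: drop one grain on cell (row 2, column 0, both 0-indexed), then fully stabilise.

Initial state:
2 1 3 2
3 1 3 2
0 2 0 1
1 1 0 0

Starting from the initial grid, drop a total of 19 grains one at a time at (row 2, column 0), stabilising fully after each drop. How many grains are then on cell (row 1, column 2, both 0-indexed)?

1

step 0: 2 1 3 2
3 1 3 2
0 2 0 1
1 1 0 0
step 1: 2 1 3 2
3 1 3 2
1 2 0 1
1 1 0 0
step 2: 2 1 3 2
3 1 3 2
2 2 0 1
1 1 0 0
step 3: 2 1 3 2
3 1 3 2
3 2 0 1
1 1 0 0
step 4: 3 1 3 2
0 2 3 2
1 3 0 1
2 1 0 0
step 5: 3 1 3 2
0 2 3 2
2 3 0 1
2 1 0 0
step 6: 3 1 3 2
0 2 3 2
3 3 0 1
2 1 0 0
step 7: 3 1 3 2
1 3 3 2
1 0 1 1
3 2 0 0
step 8: 3 1 3 2
1 3 3 2
2 0 1 1
3 2 0 0
step 9: 3 1 3 2
1 3 3 2
3 0 1 1
3 2 0 0
step 10: 3 1 3 2
2 3 3 2
1 1 1 1
0 3 0 0
step 11: 3 1 3 2
2 3 3 2
2 1 1 1
0 3 0 0
step 12: 3 1 3 2
2 3 3 2
3 1 1 1
0 3 0 0
step 13: 3 1 3 2
3 3 3 2
0 2 1 1
1 3 0 0
step 14: 3 1 3 2
3 3 3 2
1 2 1 1
1 3 0 0
step 15: 3 1 3 2
3 3 3 2
2 2 1 1
1 3 0 0
step 16: 3 1 3 2
3 3 3 2
3 2 1 1
1 3 0 0
step 17: 1 0 1 3
2 3 1 3
2 1 3 1
3 0 1 0
step 18: 1 0 1 3
2 3 1 3
3 1 3 1
3 0 1 0
step 19: 1 0 1 3
3 3 1 3
1 2 3 1
0 1 1 0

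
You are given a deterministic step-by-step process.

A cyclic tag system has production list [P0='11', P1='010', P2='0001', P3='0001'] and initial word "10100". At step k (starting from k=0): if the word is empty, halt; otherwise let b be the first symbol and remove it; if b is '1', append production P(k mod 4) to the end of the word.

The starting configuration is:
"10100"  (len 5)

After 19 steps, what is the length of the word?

step 0: "10100"  (len 5)
step 1: "010011"  (len 6)
step 2: "10011"  (len 5)
step 3: "00110001"  (len 8)
step 4: "0110001"  (len 7)
step 5: "110001"  (len 6)
step 6: "10001010"  (len 8)
step 7: "00010100001"  (len 11)
step 8: "0010100001"  (len 10)
step 9: "010100001"  (len 9)
step 10: "10100001"  (len 8)
step 11: "01000010001"  (len 11)
step 12: "1000010001"  (len 10)
step 13: "00001000111"  (len 11)
step 14: "0001000111"  (len 10)
step 15: "001000111"  (len 9)
step 16: "01000111"  (len 8)
step 17: "1000111"  (len 7)
step 18: "000111010"  (len 9)
step 19: "00111010"  (len 8)

8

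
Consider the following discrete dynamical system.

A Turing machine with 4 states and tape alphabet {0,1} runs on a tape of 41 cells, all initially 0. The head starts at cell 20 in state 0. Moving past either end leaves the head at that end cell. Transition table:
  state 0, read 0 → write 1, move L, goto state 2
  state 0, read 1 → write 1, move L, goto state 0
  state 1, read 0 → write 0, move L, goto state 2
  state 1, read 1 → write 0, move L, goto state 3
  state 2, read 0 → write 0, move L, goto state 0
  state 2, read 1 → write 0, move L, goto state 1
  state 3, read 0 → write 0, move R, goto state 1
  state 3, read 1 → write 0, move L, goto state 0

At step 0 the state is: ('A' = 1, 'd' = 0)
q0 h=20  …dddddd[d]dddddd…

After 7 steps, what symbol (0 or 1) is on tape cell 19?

gen 0: q0 h=20  …dddddd[d]dddddd…
gen 1: q2 h=19  …dddddd[d]Addddd…
gen 2: q0 h=18  …dddddd[d]dAdddd…
gen 3: q2 h=17  …dddddd[d]AdAddd…
gen 4: q0 h=16  …dddddd[d]dAdAdd…
gen 5: q2 h=15  …dddddd[d]AdAdAd…
gen 6: q0 h=14  …dddddd[d]dAdAdA…
gen 7: q2 h=13  …dddddd[d]AdAdAd…

0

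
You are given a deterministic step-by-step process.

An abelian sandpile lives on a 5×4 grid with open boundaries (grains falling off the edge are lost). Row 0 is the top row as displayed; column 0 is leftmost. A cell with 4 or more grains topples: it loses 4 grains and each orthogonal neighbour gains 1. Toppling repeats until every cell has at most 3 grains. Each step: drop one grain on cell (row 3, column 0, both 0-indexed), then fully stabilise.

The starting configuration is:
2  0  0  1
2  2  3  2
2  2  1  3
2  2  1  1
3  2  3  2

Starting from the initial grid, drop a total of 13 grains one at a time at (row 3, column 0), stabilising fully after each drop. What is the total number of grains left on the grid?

33

k=0  2  0  0  1
2  2  3  2
2  2  1  3
2  2  1  1
3  2  3  2
k=1  2  0  0  1
2  2  3  2
2  2  1  3
3  2  1  1
3  2  3  2
k=2  2  0  0  1
2  2  3  2
3  2  1  3
1  3  1  1
0  3  3  2
k=3  2  0  0  1
2  2  3  2
3  2  1  3
2  3  1  1
0  3  3  2
k=4  2  0  0  1
2  2  3  2
3  2  1  3
3  3  1  1
0  3  3  2
k=5  2  0  0  1
3  3  3  2
1  0  2  3
2  2  3  1
2  1  0  3
k=6  2  0  0  1
3  3  3  2
1  0  2  3
3  2  3  1
2  1  0  3
k=7  2  0  0  1
3  3  3  2
2  0  2  3
0  3  3  1
3  1  0  3
k=8  2  0  0  1
3  3  3  2
2  0  2  3
1  3  3  1
3  1  0  3
k=9  2  0  0  1
3  3  3  2
2  0  2  3
2  3  3  1
3  1  0  3
k=10  2  0  0  1
3  3  3  2
2  0  2  3
3  3  3  1
3  1  0  3
k=11  2  0  0  1
3  3  3  2
3  1  3  3
2  1  0  2
0  3  1  3
k=12  2  0  0  1
3  3  3  2
3  1  3  3
3  1  0  2
0  3  1  3
k=13  3  1  1  2
1  2  2  0
2  0  2  1
1  3  1  3
1  3  1  3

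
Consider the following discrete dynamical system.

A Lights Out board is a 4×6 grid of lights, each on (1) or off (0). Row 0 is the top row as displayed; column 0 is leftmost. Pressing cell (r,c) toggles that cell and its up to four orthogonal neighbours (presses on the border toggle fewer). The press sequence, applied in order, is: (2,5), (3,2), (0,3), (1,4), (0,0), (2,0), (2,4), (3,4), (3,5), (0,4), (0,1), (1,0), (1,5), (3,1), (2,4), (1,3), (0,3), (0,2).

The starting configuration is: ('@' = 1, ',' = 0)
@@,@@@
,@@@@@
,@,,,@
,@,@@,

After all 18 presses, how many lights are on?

15

gen 0: @@,@@@
,@@@@@
,@,,,@
,@,@@,
gen 1: @@,@@@
,@@@@,
,@,,@,
,@,@@@
gen 2: @@,@@@
,@@@@,
,@@,@,
,,@,@@
gen 3: @@@,,@
,@@,@,
,@@,@,
,,@,@@
gen 4: @@@,@@
,@@@,@
,@@,,,
,,@,@@
gen 5: ,,@,@@
@@@@,@
,@@,,,
,,@,@@
gen 6: ,,@,@@
,@@@,@
@,@,,,
@,@,@@
gen 7: ,,@,@@
,@@@@@
@,@@@@
@,@,,@
gen 8: ,,@,@@
,@@@@@
@,@@,@
@,@@@,
gen 9: ,,@,@@
,@@@@@
@,@@,,
@,@@,@
gen 10: ,,@@,,
,@@@,@
@,@@,,
@,@@,@
gen 11: @@,@,,
,,@@,@
@,@@,,
@,@@,@
gen 12: ,@,@,,
@@@@,@
,,@@,,
@,@@,@
gen 13: ,@,@,@
@@@@@,
,,@@,@
@,@@,@
gen 14: ,@,@,@
@@@@@,
,@@@,@
,@,@,@
gen 15: ,@,@,@
@@@@,,
,@@,@,
,@,@@@
gen 16: ,@,,,@
@@,,@,
,@@@@,
,@,@@@
gen 17: ,@@@@@
@@,@@,
,@@@@,
,@,@@@
gen 18: ,,,,@@
@@@@@,
,@@@@,
,@,@@@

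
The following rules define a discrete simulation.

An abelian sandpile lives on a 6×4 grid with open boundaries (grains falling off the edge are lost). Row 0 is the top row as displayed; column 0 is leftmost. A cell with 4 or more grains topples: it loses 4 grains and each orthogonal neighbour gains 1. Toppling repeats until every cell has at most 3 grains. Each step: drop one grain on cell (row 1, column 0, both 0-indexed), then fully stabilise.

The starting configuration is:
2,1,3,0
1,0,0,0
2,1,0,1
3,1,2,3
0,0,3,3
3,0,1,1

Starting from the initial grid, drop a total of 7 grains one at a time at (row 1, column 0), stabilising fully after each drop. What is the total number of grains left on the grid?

32

0) 2,1,3,0
1,0,0,0
2,1,0,1
3,1,2,3
0,0,3,3
3,0,1,1
1) 2,1,3,0
2,0,0,0
2,1,0,1
3,1,2,3
0,0,3,3
3,0,1,1
2) 2,1,3,0
3,0,0,0
2,1,0,1
3,1,2,3
0,0,3,3
3,0,1,1
3) 3,1,3,0
0,1,0,0
3,1,0,1
3,1,2,3
0,0,3,3
3,0,1,1
4) 3,1,3,0
1,1,0,0
3,1,0,1
3,1,2,3
0,0,3,3
3,0,1,1
5) 3,1,3,0
2,1,0,0
3,1,0,1
3,1,2,3
0,0,3,3
3,0,1,1
6) 3,1,3,0
3,1,0,0
3,1,0,1
3,1,2,3
0,0,3,3
3,0,1,1
7) 0,2,3,0
2,2,0,0
1,2,0,1
0,2,2,3
1,0,3,3
3,0,1,1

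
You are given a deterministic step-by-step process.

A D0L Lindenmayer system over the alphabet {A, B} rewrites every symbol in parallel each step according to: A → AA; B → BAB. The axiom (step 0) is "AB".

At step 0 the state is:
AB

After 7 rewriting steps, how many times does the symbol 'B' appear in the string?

128

step 0: AB
step 1: AABAB
step 2: AAAABABAABAB
step 3: AAAAAAAABABAABABAAAABABAABAB
step 4: AAAAAAAAAAAAAAAABABAABABAAAABABAABABAAAAAAAABABAABABAAAABABAABAB
step 5: AAAAAAAAAAAAAAAAAAAAAAAAAAAAAAAABABAABABAAAABABAABABAAAAAA…AAAAAAAAAABABAABABAAAABABAABABAAAAAAAABABAABABAAAABABAABAB  (len 144)
step 6: AAAAAAAAAAAAAAAAAAAAAAAAAAAAAAAAAAAAAAAAAAAAAAAAAAAAAAAAAA…AAAAAAAAAABABAABABAAAABABAABABAAAAAAAABABAABABAAAABABAABAB  (len 320)
step 7: AAAAAAAAAAAAAAAAAAAAAAAAAAAAAAAAAAAAAAAAAAAAAAAAAAAAAAAAAA…AAAAAAAAAABABAABABAAAABABAABABAAAAAAAABABAABABAAAABABAABAB  (len 704)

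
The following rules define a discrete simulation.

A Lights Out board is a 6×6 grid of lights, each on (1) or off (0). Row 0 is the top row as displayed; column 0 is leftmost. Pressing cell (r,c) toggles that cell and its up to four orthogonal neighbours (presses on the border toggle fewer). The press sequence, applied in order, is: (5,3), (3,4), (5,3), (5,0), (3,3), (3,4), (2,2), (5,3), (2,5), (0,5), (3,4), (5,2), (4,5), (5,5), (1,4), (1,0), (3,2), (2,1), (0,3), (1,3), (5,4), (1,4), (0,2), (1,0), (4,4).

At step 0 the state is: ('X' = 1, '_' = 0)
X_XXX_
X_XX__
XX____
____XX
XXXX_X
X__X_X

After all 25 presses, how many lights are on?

gen 0: X_XXX_
X_XX__
XX____
____XX
XXXX_X
X__X_X
gen 1: X_XXX_
X_XX__
XX____
____XX
XXX__X
X_X_XX
gen 2: X_XXX_
X_XX__
XX__X_
___X__
XXX_XX
X_X_XX
gen 3: X_XXX_
X_XX__
XX__X_
___X__
XXXXXX
X__X_X
gen 4: X_XXX_
X_XX__
XX__X_
___X__
_XXXXX
_X_X_X
gen 5: X_XXX_
X_XX__
XX_XX_
__X_X_
_XX_XX
_X_X_X
gen 6: X_XXX_
X_XX__
XX_X__
__XX_X
_XX__X
_X_X_X
gen 7: X_XXX_
X__X__
X_X___
___X_X
_XX__X
_X_X_X
gen 8: X_XXX_
X__X__
X_X___
___X_X
_XXX_X
_XX_XX
gen 9: X_XXX_
X__X_X
X_X_XX
___X__
_XXX_X
_XX_XX
gen 10: X_XX_X
X__X__
X_X_XX
___X__
_XXX_X
_XX_XX
gen 11: X_XX_X
X__X__
X_X__X
____XX
_XXXXX
_XX_XX
gen 12: X_XX_X
X__X__
X_X__X
____XX
_X_XXX
___XXX
gen 13: X_XX_X
X__X__
X_X__X
____X_
_X_X__
___XX_
gen 14: X_XX_X
X__X__
X_X__X
____X_
_X_X_X
___X_X
gen 15: X_XXXX
X___XX
X_X_XX
____X_
_X_X_X
___X_X
gen 16: __XXXX
_X__XX
__X_XX
____X_
_X_X_X
___X_X
gen 17: __XXXX
_X__XX
____XX
_XXXX_
_XXX_X
___X_X
gen 18: __XXXX
____XX
XXX_XX
__XXX_
_XXX_X
___X_X
gen 19: _____X
___XXX
XXX_XX
__XXX_
_XXX_X
___X_X
gen 20: ___X_X
__X__X
XXXXXX
__XXX_
_XXX_X
___X_X
gen 21: ___X_X
__X__X
XXXXXX
__XXX_
_XXXXX
____X_
gen 22: ___XXX
__XXX_
XXXX_X
__XXX_
_XXXXX
____X_
gen 23: _XX_XX
___XX_
XXXX_X
__XXX_
_XXXXX
____X_
gen 24: XXX_XX
XX_XX_
_XXX_X
__XXX_
_XXXXX
____X_
gen 25: XXX_XX
XX_XX_
_XXX_X
__XX__
_XX___
______

17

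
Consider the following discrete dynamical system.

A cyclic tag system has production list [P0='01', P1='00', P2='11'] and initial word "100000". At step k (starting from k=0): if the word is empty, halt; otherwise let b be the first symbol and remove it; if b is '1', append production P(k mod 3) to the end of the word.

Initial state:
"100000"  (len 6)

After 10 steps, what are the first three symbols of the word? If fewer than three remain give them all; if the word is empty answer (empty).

[0] "100000"  (len 6)
[1] "0000001"  (len 7)
[2] "000001"  (len 6)
[3] "00001"  (len 5)
[4] "0001"  (len 4)
[5] "001"  (len 3)
[6] "01"  (len 2)
[7] "1"  (len 1)
[8] "00"  (len 2)
[9] "0"  (len 1)
[10] (halted — word empty)

(empty)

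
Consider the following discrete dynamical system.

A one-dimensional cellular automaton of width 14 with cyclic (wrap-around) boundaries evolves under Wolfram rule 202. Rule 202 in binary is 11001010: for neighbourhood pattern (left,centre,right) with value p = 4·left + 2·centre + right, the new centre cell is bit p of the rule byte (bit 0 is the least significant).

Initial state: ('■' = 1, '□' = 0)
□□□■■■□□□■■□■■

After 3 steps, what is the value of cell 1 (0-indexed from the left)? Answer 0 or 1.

1

t=0: □□□■■■□□□■■□■■
t=1: □□■■■■□□■■■□■■
t=2: □■■■■■□■■■■□■■
t=3: □■■■■■□■■■■□■■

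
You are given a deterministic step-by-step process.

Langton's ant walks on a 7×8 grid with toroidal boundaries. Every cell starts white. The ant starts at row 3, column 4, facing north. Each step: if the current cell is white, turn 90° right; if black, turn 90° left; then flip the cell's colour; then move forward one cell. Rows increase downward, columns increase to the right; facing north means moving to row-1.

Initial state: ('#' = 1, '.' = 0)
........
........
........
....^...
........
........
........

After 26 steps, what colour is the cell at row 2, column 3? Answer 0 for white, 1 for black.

1

t=0: ........
........
........
....^...
........
........
........
t=1: ........
........
........
....#>..
........
........
........
t=2: ........
........
........
....##..
.....v..
........
........
t=3: ........
........
........
....##..
....<#..
........
........
t=4: ........
........
........
....^#..
....##..
........
........
t=5: ........
........
........
...<.#..
....##..
........
........
t=6: ........
........
...^....
...#.#..
....##..
........
........
t=7: ........
........
...#>...
...#.#..
....##..
........
........
t=8: ........
........
...##...
...#v#..
....##..
........
........
t=9: ........
........
...##...
...<##..
....##..
........
........
t=10: ........
........
...##...
....##..
...v##..
........
........
t=11: ........
........
...##...
....##..
..<###..
........
........
t=12: ........
........
...##...
..^.##..
..####..
........
........
t=13: ........
........
...##...
..#>##..
..####..
........
........
t=14: ........
........
...##...
..####..
..#v##..
........
........
t=15: ........
........
...##...
..####..
..#.>#..
........
........
t=16: ........
........
...##...
..##^#..
..#..#..
........
........
t=17: ........
........
...##...
..#<.#..
..#..#..
........
........
t=18: ........
........
...##...
..#..#..
..#v.#..
........
........
t=19: ........
........
...##...
..#..#..
..<#.#..
........
........
t=20: ........
........
...##...
..#..#..
...#.#..
..v.....
........
t=21: ........
........
...##...
..#..#..
...#.#..
.<#.....
........
t=22: ........
........
...##...
..#..#..
.^.#.#..
.##.....
........
t=23: ........
........
...##...
..#..#..
.#>#.#..
.##.....
........
t=24: ........
........
...##...
..#..#..
.###.#..
.#v.....
........
t=25: ........
........
...##...
..#..#..
.###.#..
.#.>....
........
t=26: ........
........
...##...
..#..#..
.###.#..
.#.#....
...v....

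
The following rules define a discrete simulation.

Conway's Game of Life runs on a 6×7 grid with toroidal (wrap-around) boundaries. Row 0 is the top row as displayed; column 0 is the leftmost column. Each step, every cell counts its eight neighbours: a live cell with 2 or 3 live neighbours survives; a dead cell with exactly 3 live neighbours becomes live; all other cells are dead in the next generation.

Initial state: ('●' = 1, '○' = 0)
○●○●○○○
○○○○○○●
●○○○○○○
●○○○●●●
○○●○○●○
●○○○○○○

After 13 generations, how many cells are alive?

gen 0: ○●○●○○○
○○○○○○●
●○○○○○○
●○○○●●●
○○●○○●○
●○○○○○○
gen 1: ●○○○○○○
●○○○○○○
●○○○○○○
●●○○●●○
●●○○●●○
○●●○○○○
gen 2: ●○○○○○○
●●○○○○●
●○○○○○○
○○○○●●○
○○○●●●○
○○●○○○●
gen 3: ○○○○○○○
○●○○○○●
●●○○○●○
○○○●○●●
○○○●○○●
○○○●●●●
gen 4: ●○○○●○●
○●○○○○●
○●●○●●○
○○●○○●○
●○●●○○○
○○○●●●●
gen 5: ○○○●●○○
○●●●●○●
●●●●●●●
○○○○○●●
○●●○○○○
○●●○○○○
gen 6: ●○○○●●○
○○○○○○●
○○○○○○○
○○○○○○○
●●●○○○○
○●○○○○○
gen 7: ●○○○○●●
○○○○○●●
○○○○○○○
○●○○○○○
●●●○○○○
○○●○○○●
gen 8: ●○○○○○○
●○○○○●○
○○○○○○○
●●●○○○○
●○●○○○○
○○●○○●○
gen 9: ○●○○○○○
○○○○○○●
●○○○○○●
●○●○○○○
●○●●○○●
○○○○○○●
gen 10: ●○○○○○○
○○○○○○●
●●○○○○●
○○●●○○○
●○●●○○●
○●●○○○●
gen 11: ●●○○○○●
○●○○○○●
●●●○○○●
○○○●○○○
●○○○○○●
○○●●○○●
gen 12: ○●○○○●●
○○○○○●○
○●●○○○●
○○●○○○○
●○●●○○●
○○●○○●○
gen 13: ○○○○●●●
○●●○○●○
○●●○○○○
○○○○○○●
○○●●○○●
○○●●●●○

16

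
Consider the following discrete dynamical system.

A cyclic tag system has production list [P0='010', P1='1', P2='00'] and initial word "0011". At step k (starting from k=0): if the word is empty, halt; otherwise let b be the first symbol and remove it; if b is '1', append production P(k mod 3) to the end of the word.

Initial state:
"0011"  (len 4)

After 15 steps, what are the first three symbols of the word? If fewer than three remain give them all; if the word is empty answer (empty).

step 0: "0011"  (len 4)
step 1: "011"  (len 3)
step 2: "11"  (len 2)
step 3: "100"  (len 3)
step 4: "00010"  (len 5)
step 5: "0010"  (len 4)
step 6: "010"  (len 3)
step 7: "10"  (len 2)
step 8: "01"  (len 2)
step 9: "1"  (len 1)
step 10: "010"  (len 3)
step 11: "10"  (len 2)
step 12: "000"  (len 3)
step 13: "00"  (len 2)
step 14: "0"  (len 1)
step 15: (halted — word empty)

(empty)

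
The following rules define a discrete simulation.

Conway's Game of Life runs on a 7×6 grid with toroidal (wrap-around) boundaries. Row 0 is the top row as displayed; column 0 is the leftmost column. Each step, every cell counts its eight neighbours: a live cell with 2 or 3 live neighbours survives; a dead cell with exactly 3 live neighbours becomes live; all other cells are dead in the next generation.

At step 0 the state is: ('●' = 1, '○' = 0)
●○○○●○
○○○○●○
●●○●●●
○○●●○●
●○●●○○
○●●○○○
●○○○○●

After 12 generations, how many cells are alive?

step 0: ●○○○●○
○○○○●○
●●○●●●
○○●●○●
●○●●○○
○●●○○○
●○○○○●
step 1: ●○○○●○
○●○○○○
●●○○○○
○○○○○○
●○○○●○
○○●●○●
●○○○○●
step 2: ●●○○○○
○●○○○●
●●○○○○
●●○○○●
○○○●●●
○●○●○○
●●○●○○
step 3: ○○○○○●
○○●○○●
○○●○○○
○●●○○○
○●○●○●
○●○●○●
○○○○○○
step 4: ○○○○○○
○○○○○○
○○●●○○
●●○●○○
○●○●○○
○○○○○○
●○○○●○
step 5: ○○○○○○
○○○○○○
○●●●○○
●●○●●○
●●○○○○
○○○○○○
○○○○○○
step 6: ○○○○○○
○○●○○○
●●○●●○
○○○●●●
●●●○○●
○○○○○○
○○○○○○
step 7: ○○○○○○
○●●●○○
●●○○○○
○○○○○○
●●●●○●
●●○○○○
○○○○○○
step 8: ○○●○○○
●●●○○○
●●○○○○
○○○○○●
○○●○○●
○○○○○●
○○○○○○
step 9: ○○●○○○
●○●○○○
○○●○○●
○●○○○●
●○○○●●
○○○○○○
○○○○○○
step 10: ○●○○○○
○○●●○○
○○●○○●
○●○○○○
●○○○●●
○○○○○●
○○○○○○
step 11: ○○●○○○
○●●●○○
○●●●○○
○●○○●○
●○○○●●
●○○○●●
○○○○○○
step 12: ○●●●○○
○○○○○○
●○○○●○
○●○○●○
○●○●○○
●○○○●○
○○○○○●

12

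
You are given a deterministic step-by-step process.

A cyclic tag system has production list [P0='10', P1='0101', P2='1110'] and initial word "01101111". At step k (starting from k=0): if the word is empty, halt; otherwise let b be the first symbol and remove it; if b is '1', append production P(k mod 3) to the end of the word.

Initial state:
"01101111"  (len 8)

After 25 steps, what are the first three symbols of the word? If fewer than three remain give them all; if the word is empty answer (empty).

001

gen 0: "01101111"  (len 8)
gen 1: "1101111"  (len 7)
gen 2: "1011110101"  (len 10)
gen 3: "0111101011110"  (len 13)
gen 4: "111101011110"  (len 12)
gen 5: "111010111100101"  (len 15)
gen 6: "110101111001011110"  (len 18)
gen 7: "1010111100101111010"  (len 19)
gen 8: "0101111001011110100101"  (len 22)
gen 9: "101111001011110100101"  (len 21)
gen 10: "0111100101111010010110"  (len 22)
gen 11: "111100101111010010110"  (len 21)
gen 12: "111001011110100101101110"  (len 24)
gen 13: "1100101111010010110111010"  (len 25)
gen 14: "1001011110100101101110100101"  (len 28)
gen 15: "0010111101001011011101001011110"  (len 31)
gen 16: "010111101001011011101001011110"  (len 30)
gen 17: "10111101001011011101001011110"  (len 29)
gen 18: "01111010010110111010010111101110"  (len 32)
gen 19: "1111010010110111010010111101110"  (len 31)
gen 20: "1110100101101110100101111011100101"  (len 34)
gen 21: "1101001011011101001011110111001011110"  (len 37)
gen 22: "10100101101110100101111011100101111010"  (len 38)
gen 23: "01001011011101001011110111001011110100101"  (len 41)
gen 24: "1001011011101001011110111001011110100101"  (len 40)
gen 25: "00101101110100101111011100101111010010110"  (len 41)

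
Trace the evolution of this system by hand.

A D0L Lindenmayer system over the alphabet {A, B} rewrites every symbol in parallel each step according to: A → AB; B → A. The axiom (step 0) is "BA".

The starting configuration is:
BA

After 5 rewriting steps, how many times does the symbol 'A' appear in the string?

0) BA
1) AAB
2) ABABA
3) ABAABAAB
4) ABAABABAABABA
5) ABAABABAABAABABAABAAB

13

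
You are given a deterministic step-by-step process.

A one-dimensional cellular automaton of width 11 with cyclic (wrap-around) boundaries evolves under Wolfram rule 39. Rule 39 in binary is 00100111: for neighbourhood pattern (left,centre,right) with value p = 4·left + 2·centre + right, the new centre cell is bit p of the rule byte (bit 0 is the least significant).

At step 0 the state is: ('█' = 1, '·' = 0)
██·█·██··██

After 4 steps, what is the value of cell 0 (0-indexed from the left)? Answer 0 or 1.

[0] ██·█·██··██
[1] ··███···█··
[2] ██····███·█
[3] ···███···█·
[4] ███····███·

1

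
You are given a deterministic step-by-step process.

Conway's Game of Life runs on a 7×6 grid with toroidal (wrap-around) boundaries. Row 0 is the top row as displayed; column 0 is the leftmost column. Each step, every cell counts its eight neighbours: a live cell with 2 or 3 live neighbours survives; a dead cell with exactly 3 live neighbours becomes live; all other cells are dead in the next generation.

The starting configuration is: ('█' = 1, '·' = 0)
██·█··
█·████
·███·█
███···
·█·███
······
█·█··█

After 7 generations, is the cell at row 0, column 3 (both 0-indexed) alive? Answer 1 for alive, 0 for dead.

t=0: ██·█··
█·████
·███·█
███···
·█·███
······
█·█··█
t=1: ······
······
······
······
·█·███
·███··
█·█··█
t=2: ······
······
······
····█·
██·██·
······
█·██··
t=3: ······
······
······
···███
···███
█···██
······
t=4: ······
······
····█·
···█·█
······
█··█··
·····█
t=5: ······
······
····█·
····█·
····█·
······
······
t=6: ······
······
······
···███
······
······
······
t=7: ······
······
····█·
····█·
····█·
······
······

0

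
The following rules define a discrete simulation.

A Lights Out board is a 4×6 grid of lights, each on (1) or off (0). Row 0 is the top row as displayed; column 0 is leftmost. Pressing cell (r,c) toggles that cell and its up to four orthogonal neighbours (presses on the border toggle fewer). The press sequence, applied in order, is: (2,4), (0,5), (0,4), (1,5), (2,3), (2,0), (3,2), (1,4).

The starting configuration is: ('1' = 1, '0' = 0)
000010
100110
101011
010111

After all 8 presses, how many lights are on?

12

[0] 000010
100110
101011
010111
[1] 000010
100100
101100
010101
[2] 000001
100101
101100
010101
[3] 000110
100111
101100
010101
[4] 000111
100100
101101
010101
[5] 000111
100000
100011
010001
[6] 000111
000000
010011
110001
[7] 000111
000000
011011
101101
[8] 000101
000111
011001
101101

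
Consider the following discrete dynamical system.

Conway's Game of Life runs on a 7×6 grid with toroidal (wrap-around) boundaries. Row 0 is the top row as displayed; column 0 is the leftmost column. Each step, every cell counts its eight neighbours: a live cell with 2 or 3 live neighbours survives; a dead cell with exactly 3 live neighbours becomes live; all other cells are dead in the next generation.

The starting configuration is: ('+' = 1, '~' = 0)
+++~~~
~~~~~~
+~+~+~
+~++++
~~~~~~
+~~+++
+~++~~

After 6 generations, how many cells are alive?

15

[0] +++~~~
~~~~~~
+~+~+~
+~++++
~~~~~~
+~~+++
+~++~~
[1] +~++~~
+~++~+
+~+~+~
+~+~+~
~++~~~
++++++
~~~~~~
[2] +~++++
+~~~~~
+~+~+~
+~+~~~
~~~~~~
+~~+++
~~~~~~
[3] ++~+++
+~+~~~
+~~+~~
~~~+~+
++~++~
~~~~++
~++~~~
[4] ~~~+++
~~+~~~
++++++
~+~+~+
+~++~~
~~~~++
~++~~~
[5] ~+~++~
~~~~~~
~~~~~+
~~~~~~
++++~~
+~~~++
+~+~~~
[6] ~+++~~
~~~~+~
~~~~~~
+++~~~
+++++~
~~~~+~
+~+~~~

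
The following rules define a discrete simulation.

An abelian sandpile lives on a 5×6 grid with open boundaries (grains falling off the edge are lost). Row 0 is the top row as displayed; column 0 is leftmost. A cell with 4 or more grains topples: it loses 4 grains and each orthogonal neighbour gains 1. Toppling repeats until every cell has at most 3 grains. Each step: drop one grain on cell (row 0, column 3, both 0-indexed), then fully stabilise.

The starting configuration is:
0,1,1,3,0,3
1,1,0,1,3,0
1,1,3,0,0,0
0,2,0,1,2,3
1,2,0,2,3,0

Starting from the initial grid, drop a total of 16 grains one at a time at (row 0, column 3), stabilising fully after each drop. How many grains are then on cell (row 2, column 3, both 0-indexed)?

0) 0,1,1,3,0,3
1,1,0,1,3,0
1,1,3,0,0,0
0,2,0,1,2,3
1,2,0,2,3,0
1) 0,1,2,0,1,3
1,1,0,2,3,0
1,1,3,0,0,0
0,2,0,1,2,3
1,2,0,2,3,0
2) 0,1,2,1,1,3
1,1,0,2,3,0
1,1,3,0,0,0
0,2,0,1,2,3
1,2,0,2,3,0
3) 0,1,2,2,1,3
1,1,0,2,3,0
1,1,3,0,0,0
0,2,0,1,2,3
1,2,0,2,3,0
4) 0,1,2,3,1,3
1,1,0,2,3,0
1,1,3,0,0,0
0,2,0,1,2,3
1,2,0,2,3,0
5) 0,1,3,0,2,3
1,1,0,3,3,0
1,1,3,0,0,0
0,2,0,1,2,3
1,2,0,2,3,0
6) 0,1,3,1,2,3
1,1,0,3,3,0
1,1,3,0,0,0
0,2,0,1,2,3
1,2,0,2,3,0
7) 0,1,3,2,2,3
1,1,0,3,3,0
1,1,3,0,0,0
0,2,0,1,2,3
1,2,0,2,3,0
8) 0,1,3,3,2,3
1,1,0,3,3,0
1,1,3,0,0,0
0,2,0,1,2,3
1,2,0,2,3,0
9) 0,2,0,3,1,0
1,1,2,1,1,2
1,1,3,1,1,0
0,2,0,1,2,3
1,2,0,2,3,0
10) 0,2,1,0,2,0
1,1,2,2,1,2
1,1,3,1,1,0
0,2,0,1,2,3
1,2,0,2,3,0
11) 0,2,1,1,2,0
1,1,2,2,1,2
1,1,3,1,1,0
0,2,0,1,2,3
1,2,0,2,3,0
12) 0,2,1,2,2,0
1,1,2,2,1,2
1,1,3,1,1,0
0,2,0,1,2,3
1,2,0,2,3,0
13) 0,2,1,3,2,0
1,1,2,2,1,2
1,1,3,1,1,0
0,2,0,1,2,3
1,2,0,2,3,0
14) 0,2,2,0,3,0
1,1,2,3,1,2
1,1,3,1,1,0
0,2,0,1,2,3
1,2,0,2,3,0
15) 0,2,2,1,3,0
1,1,2,3,1,2
1,1,3,1,1,0
0,2,0,1,2,3
1,2,0,2,3,0
16) 0,2,2,2,3,0
1,1,2,3,1,2
1,1,3,1,1,0
0,2,0,1,2,3
1,2,0,2,3,0

1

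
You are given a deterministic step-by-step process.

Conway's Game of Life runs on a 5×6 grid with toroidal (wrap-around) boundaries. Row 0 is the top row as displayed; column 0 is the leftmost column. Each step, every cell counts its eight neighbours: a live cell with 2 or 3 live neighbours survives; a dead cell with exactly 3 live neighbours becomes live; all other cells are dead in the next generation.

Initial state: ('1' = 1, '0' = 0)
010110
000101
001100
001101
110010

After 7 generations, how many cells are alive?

t=0: 010110
000101
001100
001101
110010
t=1: 010100
000000
000000
100001
110000
t=2: 111000
000000
000000
110001
011001
t=3: 101000
010000
100000
011001
000001
t=4: 110000
110000
101000
010001
001001
t=5: 001001
001001
001001
011001
001001
t=6: 111111
111111
001111
011111
001111
t=7: 000000
000000
000000
010000
000000

1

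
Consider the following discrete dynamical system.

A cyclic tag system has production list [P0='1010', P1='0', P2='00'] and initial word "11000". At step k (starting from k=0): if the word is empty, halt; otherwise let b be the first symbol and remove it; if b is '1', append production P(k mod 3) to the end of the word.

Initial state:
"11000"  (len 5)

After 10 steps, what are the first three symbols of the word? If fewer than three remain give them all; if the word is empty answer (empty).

000

k=0  "11000"  (len 5)
k=1  "10001010"  (len 8)
k=2  "00010100"  (len 8)
k=3  "0010100"  (len 7)
k=4  "010100"  (len 6)
k=5  "10100"  (len 5)
k=6  "010000"  (len 6)
k=7  "10000"  (len 5)
k=8  "00000"  (len 5)
k=9  "0000"  (len 4)
k=10  "000"  (len 3)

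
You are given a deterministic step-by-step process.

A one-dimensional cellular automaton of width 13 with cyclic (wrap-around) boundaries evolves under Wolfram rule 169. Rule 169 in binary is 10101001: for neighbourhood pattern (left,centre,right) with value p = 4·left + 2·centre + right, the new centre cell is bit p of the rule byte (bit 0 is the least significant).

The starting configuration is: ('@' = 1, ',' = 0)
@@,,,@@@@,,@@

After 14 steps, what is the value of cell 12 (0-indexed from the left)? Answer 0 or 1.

[0] @@,,,@@@@,,@@
[1] @,,@,@@@,,,@@
[2] ,,,,@@@,,@,@@
[3] ,@@,@@,,,,@@,
[4] ,@,@@,,@@,@,,
[5] ,,@@,,,@,@,,@
[6] ,,@,,@,,@,,,,
[7] @,,,,,,,,,@@@
[8] ,,@@@@@@@,@@@
[9] ,,@@@@@@,@@@,
[10] @,@@@@@,@@@,,
[11] ,@@@@@,@@@,,,
[12] ,@@@@,@@@,,@@
[13] @@@@,@@@,,,@,
[14] @@@,@@@,,@,,@

1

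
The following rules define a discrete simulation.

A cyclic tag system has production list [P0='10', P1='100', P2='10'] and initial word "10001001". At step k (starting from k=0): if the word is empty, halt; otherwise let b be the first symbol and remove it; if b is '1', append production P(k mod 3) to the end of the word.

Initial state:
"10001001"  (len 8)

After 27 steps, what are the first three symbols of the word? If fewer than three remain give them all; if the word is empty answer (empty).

101

t=0: "10001001"  (len 8)
t=1: "000100110"  (len 9)
t=2: "00100110"  (len 8)
t=3: "0100110"  (len 7)
t=4: "100110"  (len 6)
t=5: "00110100"  (len 8)
t=6: "0110100"  (len 7)
t=7: "110100"  (len 6)
t=8: "10100100"  (len 8)
t=9: "010010010"  (len 9)
t=10: "10010010"  (len 8)
t=11: "0010010100"  (len 10)
t=12: "010010100"  (len 9)
t=13: "10010100"  (len 8)
t=14: "0010100100"  (len 10)
t=15: "010100100"  (len 9)
t=16: "10100100"  (len 8)
t=17: "0100100100"  (len 10)
t=18: "100100100"  (len 9)
t=19: "0010010010"  (len 10)
t=20: "010010010"  (len 9)
t=21: "10010010"  (len 8)
t=22: "001001010"  (len 9)
t=23: "01001010"  (len 8)
t=24: "1001010"  (len 7)
t=25: "00101010"  (len 8)
t=26: "0101010"  (len 7)
t=27: "101010"  (len 6)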